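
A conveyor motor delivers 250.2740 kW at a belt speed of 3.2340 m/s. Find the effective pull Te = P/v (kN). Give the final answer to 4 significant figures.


Te = P / v = 250.2740 / 3.2340
Te = 77.39 kN


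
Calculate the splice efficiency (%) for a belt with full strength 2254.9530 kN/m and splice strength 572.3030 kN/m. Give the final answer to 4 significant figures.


Eff = 572.3030 / 2254.9530 * 100
Eff = 25.38 %


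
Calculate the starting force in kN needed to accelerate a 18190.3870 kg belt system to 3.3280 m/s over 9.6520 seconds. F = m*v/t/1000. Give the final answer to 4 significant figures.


F = 18190.3870 * 3.3280 / 9.6520 / 1000
F = 6.272 kN


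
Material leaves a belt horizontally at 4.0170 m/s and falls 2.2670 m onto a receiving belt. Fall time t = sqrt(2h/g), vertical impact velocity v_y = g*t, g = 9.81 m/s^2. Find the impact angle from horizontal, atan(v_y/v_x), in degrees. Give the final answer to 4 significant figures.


t = sqrt(2*2.2670/9.81) = 0.679839 s
v_y = 9.81 * 0.679839 = 6.66922 m/s
angle = atan(6.66922 / 4.0170) = 58.94 deg


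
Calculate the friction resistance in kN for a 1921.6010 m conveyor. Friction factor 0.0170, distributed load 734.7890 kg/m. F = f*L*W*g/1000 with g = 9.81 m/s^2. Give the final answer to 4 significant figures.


F = 0.0170 * 1921.6010 * 734.7890 * 9.81 / 1000
F = 235.5 kN


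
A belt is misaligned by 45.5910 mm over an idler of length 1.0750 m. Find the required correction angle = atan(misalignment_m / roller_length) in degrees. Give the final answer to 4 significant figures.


misalign_m = 45.5910 / 1000 = 0.045591 m
angle = atan(0.045591 / 1.0750)
angle = 2.428 deg


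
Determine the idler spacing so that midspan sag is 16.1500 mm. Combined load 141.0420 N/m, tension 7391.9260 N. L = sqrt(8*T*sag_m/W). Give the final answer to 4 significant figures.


sag = 16.1500/1000 = 0.016150 m
L = sqrt(8 * 7391.9260 * 0.016150 / 141.0420)
L = 2.602 m


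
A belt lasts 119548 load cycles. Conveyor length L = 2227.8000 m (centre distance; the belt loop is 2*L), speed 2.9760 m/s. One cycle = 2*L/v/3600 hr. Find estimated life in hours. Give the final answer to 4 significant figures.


cycle_time = 2 * 2227.8000 / 2.9760 / 3600 = 0.415883 hr
life = 119548 * 0.415883 = 49720 hours


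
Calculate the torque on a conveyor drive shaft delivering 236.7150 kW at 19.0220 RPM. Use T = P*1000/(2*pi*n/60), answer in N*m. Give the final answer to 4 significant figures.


omega = 2*pi*19.0220/60 = 1.99198 rad/s
T = 236.7150*1000 / 1.99198
T = 118800 N*m


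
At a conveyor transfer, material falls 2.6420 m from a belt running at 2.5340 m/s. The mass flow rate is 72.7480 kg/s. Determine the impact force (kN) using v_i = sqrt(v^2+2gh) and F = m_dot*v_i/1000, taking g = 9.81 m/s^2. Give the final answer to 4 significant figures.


v_i = sqrt(2.5340^2 + 2*9.81*2.6420) = 7.63264 m/s
F = 72.7480 * 7.63264 / 1000
F = 0.5553 kN


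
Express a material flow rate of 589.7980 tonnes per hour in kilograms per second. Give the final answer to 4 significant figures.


m_dot = 589.7980 * 1000 / 3600
m_dot = 163.8 kg/s


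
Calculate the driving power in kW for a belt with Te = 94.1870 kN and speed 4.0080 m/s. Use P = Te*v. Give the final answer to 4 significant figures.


P = Te * v = 94.1870 * 4.0080
P = 377.5 kW


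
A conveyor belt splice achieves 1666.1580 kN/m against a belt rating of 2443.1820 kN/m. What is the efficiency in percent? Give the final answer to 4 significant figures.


Eff = 1666.1580 / 2443.1820 * 100
Eff = 68.20 %


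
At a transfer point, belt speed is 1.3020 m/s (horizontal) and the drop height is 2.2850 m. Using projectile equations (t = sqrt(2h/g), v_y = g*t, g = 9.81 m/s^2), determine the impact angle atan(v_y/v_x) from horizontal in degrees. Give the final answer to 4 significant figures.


t = sqrt(2*2.2850/9.81) = 0.682533 s
v_y = 9.81 * 0.682533 = 6.69565 m/s
angle = atan(6.69565 / 1.3020) = 79.00 deg


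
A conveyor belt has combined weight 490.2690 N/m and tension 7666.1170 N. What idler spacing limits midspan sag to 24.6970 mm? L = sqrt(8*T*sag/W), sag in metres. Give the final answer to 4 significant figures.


sag = 24.6970/1000 = 0.024697 m
L = sqrt(8 * 7666.1170 * 0.024697 / 490.2690)
L = 1.758 m


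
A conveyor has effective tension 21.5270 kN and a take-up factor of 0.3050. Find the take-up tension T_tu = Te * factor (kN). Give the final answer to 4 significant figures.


T_tu = 21.5270 * 0.3050
T_tu = 6.566 kN


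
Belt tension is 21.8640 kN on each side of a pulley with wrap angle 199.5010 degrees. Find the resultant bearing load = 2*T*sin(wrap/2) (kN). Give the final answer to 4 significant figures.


F = 2 * 21.8640 * sin(199.5010/2 deg)
F = 43.10 kN


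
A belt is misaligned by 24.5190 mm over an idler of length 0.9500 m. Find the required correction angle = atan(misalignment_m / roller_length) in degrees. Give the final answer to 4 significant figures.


misalign_m = 24.5190 / 1000 = 0.024519 m
angle = atan(0.024519 / 0.9500)
angle = 1.478 deg


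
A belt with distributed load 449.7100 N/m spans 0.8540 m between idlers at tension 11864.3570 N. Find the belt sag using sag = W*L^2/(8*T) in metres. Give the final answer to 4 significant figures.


sag = 449.7100 * 0.8540^2 / (8 * 11864.3570)
sag = 0.003456 m


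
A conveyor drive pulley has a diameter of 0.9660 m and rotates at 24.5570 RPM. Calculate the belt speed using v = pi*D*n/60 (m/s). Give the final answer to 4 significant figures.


v = pi * 0.9660 * 24.5570 / 60
v = 1.242 m/s


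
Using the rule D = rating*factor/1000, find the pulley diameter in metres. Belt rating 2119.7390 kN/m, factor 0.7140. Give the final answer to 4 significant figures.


D = 2119.7390 * 0.7140 / 1000
D = 1.513 m


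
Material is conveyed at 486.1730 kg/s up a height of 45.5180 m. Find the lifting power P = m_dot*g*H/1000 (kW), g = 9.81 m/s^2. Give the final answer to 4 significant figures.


P = 486.1730 * 9.81 * 45.5180 / 1000
P = 217.1 kW


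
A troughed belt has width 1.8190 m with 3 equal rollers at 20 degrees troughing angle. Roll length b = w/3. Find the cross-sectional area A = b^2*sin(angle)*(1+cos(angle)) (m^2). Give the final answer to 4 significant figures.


b = 1.8190/3 = 0.606333 m
A = 0.606333^2 * sin(20 deg) * (1 + cos(20 deg))
A = 0.2439 m^2


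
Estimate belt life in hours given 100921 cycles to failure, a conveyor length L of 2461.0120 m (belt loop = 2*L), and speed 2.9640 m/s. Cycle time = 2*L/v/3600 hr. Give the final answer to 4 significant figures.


cycle_time = 2 * 2461.0120 / 2.9640 / 3600 = 0.461278 hr
life = 100921 * 0.461278 = 46550 hours


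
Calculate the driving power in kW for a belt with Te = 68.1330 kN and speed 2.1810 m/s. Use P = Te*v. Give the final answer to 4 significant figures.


P = Te * v = 68.1330 * 2.1810
P = 148.6 kW


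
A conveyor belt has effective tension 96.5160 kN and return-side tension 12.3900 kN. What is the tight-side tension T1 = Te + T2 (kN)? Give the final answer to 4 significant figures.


T1 = Te + T2 = 96.5160 + 12.3900
T1 = 108.9 kN


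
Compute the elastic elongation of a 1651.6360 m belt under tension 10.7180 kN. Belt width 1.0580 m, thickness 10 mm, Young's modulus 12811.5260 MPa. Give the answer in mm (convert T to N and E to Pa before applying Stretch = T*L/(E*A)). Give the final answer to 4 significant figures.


A = 1.0580 * 0.01 = 0.01058 m^2
Stretch = 10.7180*1000 * 1651.6360 / (12811.5260e6 * 0.01058) * 1000
Stretch = 130.6 mm


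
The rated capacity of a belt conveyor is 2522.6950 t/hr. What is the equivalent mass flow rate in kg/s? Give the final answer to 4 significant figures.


m_dot = 2522.6950 * 1000 / 3600
m_dot = 700.7 kg/s


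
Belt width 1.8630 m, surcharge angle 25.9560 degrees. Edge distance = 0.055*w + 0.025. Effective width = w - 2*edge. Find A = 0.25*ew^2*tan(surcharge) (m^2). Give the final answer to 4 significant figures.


edge = 0.055*1.8630 + 0.025 = 0.127465 m
ew = 1.8630 - 2*0.127465 = 1.60807 m
A = 0.25 * 1.60807^2 * tan(25.9560 deg)
A = 0.3147 m^2


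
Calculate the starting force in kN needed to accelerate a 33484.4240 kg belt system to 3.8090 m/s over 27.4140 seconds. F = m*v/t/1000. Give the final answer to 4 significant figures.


F = 33484.4240 * 3.8090 / 27.4140 / 1000
F = 4.652 kN


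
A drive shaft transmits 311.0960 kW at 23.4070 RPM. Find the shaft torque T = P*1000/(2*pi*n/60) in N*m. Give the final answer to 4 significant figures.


omega = 2*pi*23.4070/60 = 2.45118 rad/s
T = 311.0960*1000 / 2.45118
T = 126900 N*m


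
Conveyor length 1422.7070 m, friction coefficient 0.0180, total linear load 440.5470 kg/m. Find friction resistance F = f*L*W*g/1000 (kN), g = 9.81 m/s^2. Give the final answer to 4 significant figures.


F = 0.0180 * 1422.7070 * 440.5470 * 9.81 / 1000
F = 110.7 kN


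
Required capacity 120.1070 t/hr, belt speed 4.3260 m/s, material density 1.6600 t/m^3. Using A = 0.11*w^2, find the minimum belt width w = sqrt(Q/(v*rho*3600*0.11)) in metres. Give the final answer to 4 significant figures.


A_req = 120.1070 / (4.3260 * 1.6600 * 3600) = 0.00464591 m^2
w = sqrt(0.00464591 / 0.11)
w = 0.2055 m


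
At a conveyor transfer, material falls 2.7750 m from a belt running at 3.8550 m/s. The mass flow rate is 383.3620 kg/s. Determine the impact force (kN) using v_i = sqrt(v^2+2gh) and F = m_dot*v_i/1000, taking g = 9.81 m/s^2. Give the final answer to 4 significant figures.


v_i = sqrt(3.8550^2 + 2*9.81*2.7750) = 8.32505 m/s
F = 383.3620 * 8.32505 / 1000
F = 3.192 kN


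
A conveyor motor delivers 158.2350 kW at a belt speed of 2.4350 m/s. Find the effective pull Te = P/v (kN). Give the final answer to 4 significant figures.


Te = P / v = 158.2350 / 2.4350
Te = 64.98 kN


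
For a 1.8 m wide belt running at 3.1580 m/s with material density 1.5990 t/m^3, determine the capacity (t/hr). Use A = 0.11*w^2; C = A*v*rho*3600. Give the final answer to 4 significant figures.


A = 0.11 * 1.8^2 = 0.3564 m^2
C = 0.3564 * 3.1580 * 1.5990 * 3600
C = 6479 t/hr


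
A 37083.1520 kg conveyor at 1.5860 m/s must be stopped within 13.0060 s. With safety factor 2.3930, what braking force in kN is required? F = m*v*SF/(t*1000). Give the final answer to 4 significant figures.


F = 37083.1520 * 1.5860 / 13.0060 * 2.3930 / 1000
F = 10.82 kN


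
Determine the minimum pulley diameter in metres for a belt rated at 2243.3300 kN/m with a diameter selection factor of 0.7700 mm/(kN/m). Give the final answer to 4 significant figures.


D = 2243.3300 * 0.7700 / 1000
D = 1.727 m


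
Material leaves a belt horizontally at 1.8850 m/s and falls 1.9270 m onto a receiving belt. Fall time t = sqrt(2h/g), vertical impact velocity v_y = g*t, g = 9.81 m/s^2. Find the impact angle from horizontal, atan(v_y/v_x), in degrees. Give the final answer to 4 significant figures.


t = sqrt(2*1.9270/9.81) = 0.626789 s
v_y = 9.81 * 0.626789 = 6.1488 m/s
angle = atan(6.1488 / 1.8850) = 72.96 deg


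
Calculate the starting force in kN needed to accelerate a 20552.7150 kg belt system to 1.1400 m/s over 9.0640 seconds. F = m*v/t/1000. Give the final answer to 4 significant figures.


F = 20552.7150 * 1.1400 / 9.0640 / 1000
F = 2.585 kN


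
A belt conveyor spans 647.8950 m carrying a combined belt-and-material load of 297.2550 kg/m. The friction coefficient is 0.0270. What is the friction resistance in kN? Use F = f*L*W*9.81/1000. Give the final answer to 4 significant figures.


F = 0.0270 * 647.8950 * 297.2550 * 9.81 / 1000
F = 51.01 kN


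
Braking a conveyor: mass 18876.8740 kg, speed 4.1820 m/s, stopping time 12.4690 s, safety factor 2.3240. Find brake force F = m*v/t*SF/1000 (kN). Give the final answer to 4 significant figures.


F = 18876.8740 * 4.1820 / 12.4690 * 2.3240 / 1000
F = 14.71 kN


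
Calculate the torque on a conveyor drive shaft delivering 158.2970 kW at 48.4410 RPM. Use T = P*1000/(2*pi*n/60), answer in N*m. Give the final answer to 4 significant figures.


omega = 2*pi*48.4410/60 = 5.07273 rad/s
T = 158.2970*1000 / 5.07273
T = 31210 N*m


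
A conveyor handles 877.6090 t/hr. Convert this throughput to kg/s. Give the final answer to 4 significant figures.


m_dot = 877.6090 * 1000 / 3600
m_dot = 243.8 kg/s


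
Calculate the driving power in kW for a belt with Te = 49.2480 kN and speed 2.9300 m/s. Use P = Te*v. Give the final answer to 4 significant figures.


P = Te * v = 49.2480 * 2.9300
P = 144.3 kW


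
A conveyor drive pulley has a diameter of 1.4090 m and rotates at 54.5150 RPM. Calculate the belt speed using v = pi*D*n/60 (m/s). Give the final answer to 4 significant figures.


v = pi * 1.4090 * 54.5150 / 60
v = 4.022 m/s


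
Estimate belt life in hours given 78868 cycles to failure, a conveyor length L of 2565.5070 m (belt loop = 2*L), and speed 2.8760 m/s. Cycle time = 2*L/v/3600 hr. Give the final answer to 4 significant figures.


cycle_time = 2 * 2565.5070 / 2.8760 / 3600 = 0.495578 hr
life = 78868 * 0.495578 = 39090 hours


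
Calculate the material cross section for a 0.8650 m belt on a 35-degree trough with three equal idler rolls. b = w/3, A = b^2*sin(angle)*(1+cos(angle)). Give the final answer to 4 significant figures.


b = 0.8650/3 = 0.288333 m
A = 0.288333^2 * sin(35 deg) * (1 + cos(35 deg))
A = 0.08675 m^2


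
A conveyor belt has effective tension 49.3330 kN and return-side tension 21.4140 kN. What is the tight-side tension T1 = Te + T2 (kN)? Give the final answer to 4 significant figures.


T1 = Te + T2 = 49.3330 + 21.4140
T1 = 70.75 kN


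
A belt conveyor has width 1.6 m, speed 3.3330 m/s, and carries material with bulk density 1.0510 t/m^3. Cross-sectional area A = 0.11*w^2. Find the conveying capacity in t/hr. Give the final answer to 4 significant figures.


A = 0.11 * 1.6^2 = 0.2816 m^2
C = 0.2816 * 3.3330 * 1.0510 * 3600
C = 3551 t/hr


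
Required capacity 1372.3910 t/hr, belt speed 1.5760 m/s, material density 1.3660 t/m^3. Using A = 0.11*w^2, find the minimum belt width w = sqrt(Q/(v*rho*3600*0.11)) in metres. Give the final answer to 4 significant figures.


A_req = 1372.3910 / (1.5760 * 1.3660 * 3600) = 0.17708 m^2
w = sqrt(0.17708 / 0.11)
w = 1.269 m


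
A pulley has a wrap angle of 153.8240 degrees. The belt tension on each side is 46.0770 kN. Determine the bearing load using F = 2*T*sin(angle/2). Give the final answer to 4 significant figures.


F = 2 * 46.0770 * sin(153.8240/2 deg)
F = 89.76 kN


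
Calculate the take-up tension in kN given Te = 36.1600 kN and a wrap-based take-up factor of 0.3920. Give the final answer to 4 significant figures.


T_tu = 36.1600 * 0.3920
T_tu = 14.17 kN


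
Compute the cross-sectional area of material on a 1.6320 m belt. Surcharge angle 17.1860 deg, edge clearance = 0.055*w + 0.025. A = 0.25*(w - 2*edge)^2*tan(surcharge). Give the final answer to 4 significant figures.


edge = 0.055*1.6320 + 0.025 = 0.11476 m
ew = 1.6320 - 2*0.11476 = 1.40248 m
A = 0.25 * 1.40248^2 * tan(17.1860 deg)
A = 0.1521 m^2


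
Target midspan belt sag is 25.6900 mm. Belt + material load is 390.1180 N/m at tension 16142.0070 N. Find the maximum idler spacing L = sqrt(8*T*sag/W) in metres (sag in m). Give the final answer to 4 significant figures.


sag = 25.6900/1000 = 0.025690 m
L = sqrt(8 * 16142.0070 * 0.025690 / 390.1180)
L = 2.916 m


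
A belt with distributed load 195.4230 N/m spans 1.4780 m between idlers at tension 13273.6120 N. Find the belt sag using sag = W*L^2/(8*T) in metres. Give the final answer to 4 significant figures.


sag = 195.4230 * 1.4780^2 / (8 * 13273.6120)
sag = 0.004020 m


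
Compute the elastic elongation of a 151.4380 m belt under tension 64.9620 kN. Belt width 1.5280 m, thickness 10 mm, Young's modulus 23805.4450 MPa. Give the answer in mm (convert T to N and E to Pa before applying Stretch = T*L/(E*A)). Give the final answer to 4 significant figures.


A = 1.5280 * 0.01 = 0.01528 m^2
Stretch = 64.9620*1000 * 151.4380 / (23805.4450e6 * 0.01528) * 1000
Stretch = 27.05 mm


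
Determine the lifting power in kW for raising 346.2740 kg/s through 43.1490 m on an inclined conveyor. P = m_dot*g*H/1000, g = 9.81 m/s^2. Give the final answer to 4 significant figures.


P = 346.2740 * 9.81 * 43.1490 / 1000
P = 146.6 kW


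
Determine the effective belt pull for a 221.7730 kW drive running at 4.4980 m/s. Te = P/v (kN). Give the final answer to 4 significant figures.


Te = P / v = 221.7730 / 4.4980
Te = 49.30 kN


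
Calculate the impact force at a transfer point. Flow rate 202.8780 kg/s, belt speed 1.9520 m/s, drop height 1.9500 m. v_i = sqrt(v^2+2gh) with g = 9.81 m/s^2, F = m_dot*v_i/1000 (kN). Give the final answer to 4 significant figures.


v_i = sqrt(1.9520^2 + 2*9.81*1.9500) = 6.48609 m/s
F = 202.8780 * 6.48609 / 1000
F = 1.316 kN


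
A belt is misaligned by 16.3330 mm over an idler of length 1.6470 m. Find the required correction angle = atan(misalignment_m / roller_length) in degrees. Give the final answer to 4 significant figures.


misalign_m = 16.3330 / 1000 = 0.016333 m
angle = atan(0.016333 / 1.6470)
angle = 0.5682 deg


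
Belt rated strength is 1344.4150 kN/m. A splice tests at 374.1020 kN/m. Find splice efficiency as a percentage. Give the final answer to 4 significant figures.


Eff = 374.1020 / 1344.4150 * 100
Eff = 27.83 %


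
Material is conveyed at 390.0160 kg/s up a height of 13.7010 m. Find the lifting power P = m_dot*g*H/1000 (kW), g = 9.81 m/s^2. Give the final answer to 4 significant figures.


P = 390.0160 * 9.81 * 13.7010 / 1000
P = 52.42 kW


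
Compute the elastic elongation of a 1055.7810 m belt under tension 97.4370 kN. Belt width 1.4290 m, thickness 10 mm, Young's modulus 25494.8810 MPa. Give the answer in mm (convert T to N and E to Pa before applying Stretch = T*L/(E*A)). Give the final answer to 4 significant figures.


A = 1.4290 * 0.01 = 0.01429 m^2
Stretch = 97.4370*1000 * 1055.7810 / (25494.8810e6 * 0.01429) * 1000
Stretch = 282.4 mm


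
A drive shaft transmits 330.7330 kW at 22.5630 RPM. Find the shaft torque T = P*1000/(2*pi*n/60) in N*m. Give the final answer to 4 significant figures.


omega = 2*pi*22.5630/60 = 2.36279 rad/s
T = 330.7330*1000 / 2.36279
T = 140000 N*m


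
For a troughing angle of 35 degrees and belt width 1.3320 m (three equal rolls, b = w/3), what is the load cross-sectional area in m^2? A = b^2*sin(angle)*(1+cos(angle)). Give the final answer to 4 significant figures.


b = 1.3320/3 = 0.444 m
A = 0.444^2 * sin(35 deg) * (1 + cos(35 deg))
A = 0.2057 m^2


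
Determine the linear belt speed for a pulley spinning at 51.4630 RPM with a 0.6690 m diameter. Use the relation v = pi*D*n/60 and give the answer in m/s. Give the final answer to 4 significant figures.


v = pi * 0.6690 * 51.4630 / 60
v = 1.803 m/s


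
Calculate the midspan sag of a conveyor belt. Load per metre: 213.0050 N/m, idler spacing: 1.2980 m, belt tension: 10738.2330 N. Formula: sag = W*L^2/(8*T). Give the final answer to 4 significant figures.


sag = 213.0050 * 1.2980^2 / (8 * 10738.2330)
sag = 0.004177 m


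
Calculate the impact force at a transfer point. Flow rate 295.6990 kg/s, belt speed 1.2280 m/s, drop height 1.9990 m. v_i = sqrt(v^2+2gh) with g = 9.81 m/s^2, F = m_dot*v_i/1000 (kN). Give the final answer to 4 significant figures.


v_i = sqrt(1.2280^2 + 2*9.81*1.9990) = 6.38188 m/s
F = 295.6990 * 6.38188 / 1000
F = 1.887 kN


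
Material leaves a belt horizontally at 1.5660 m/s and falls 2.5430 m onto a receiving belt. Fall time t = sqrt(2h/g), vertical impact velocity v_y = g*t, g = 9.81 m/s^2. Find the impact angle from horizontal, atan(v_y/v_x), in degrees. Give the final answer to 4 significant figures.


t = sqrt(2*2.5430/9.81) = 0.720035 s
v_y = 9.81 * 0.720035 = 7.06354 m/s
angle = atan(7.06354 / 1.5660) = 77.50 deg


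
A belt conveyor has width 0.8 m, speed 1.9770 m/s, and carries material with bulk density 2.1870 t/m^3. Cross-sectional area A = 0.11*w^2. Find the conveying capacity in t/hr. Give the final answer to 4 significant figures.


A = 0.11 * 0.8^2 = 0.0704 m^2
C = 0.0704 * 1.9770 * 2.1870 * 3600
C = 1096 t/hr


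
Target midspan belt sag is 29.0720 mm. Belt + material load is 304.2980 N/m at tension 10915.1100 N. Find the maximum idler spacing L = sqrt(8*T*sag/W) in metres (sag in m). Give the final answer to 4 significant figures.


sag = 29.0720/1000 = 0.029072 m
L = sqrt(8 * 10915.1100 * 0.029072 / 304.2980)
L = 2.888 m


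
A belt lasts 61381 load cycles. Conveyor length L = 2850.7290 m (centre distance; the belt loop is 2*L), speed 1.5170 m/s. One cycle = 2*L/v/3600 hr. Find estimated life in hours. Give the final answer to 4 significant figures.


cycle_time = 2 * 2850.7290 / 1.5170 / 3600 = 1.04399 hr
life = 61381 * 1.04399 = 64080 hours


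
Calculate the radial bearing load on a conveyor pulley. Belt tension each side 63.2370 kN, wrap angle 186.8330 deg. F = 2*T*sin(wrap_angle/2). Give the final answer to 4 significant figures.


F = 2 * 63.2370 * sin(186.8330/2 deg)
F = 126.2 kN


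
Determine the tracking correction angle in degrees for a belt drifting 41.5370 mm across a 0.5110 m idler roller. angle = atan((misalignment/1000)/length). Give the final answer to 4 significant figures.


misalign_m = 41.5370 / 1000 = 0.041537 m
angle = atan(0.041537 / 0.5110)
angle = 4.647 deg


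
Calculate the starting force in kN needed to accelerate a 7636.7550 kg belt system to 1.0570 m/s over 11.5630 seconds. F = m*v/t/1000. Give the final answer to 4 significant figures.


F = 7636.7550 * 1.0570 / 11.5630 / 1000
F = 0.6981 kN


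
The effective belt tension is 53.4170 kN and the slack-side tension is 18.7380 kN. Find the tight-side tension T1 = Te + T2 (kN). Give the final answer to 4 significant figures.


T1 = Te + T2 = 53.4170 + 18.7380
T1 = 72.16 kN


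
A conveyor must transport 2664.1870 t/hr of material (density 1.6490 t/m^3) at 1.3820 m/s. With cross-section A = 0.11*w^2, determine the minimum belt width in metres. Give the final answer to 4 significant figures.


A_req = 2664.1870 / (1.3820 * 1.6490 * 3600) = 0.324738 m^2
w = sqrt(0.324738 / 0.11)
w = 1.718 m


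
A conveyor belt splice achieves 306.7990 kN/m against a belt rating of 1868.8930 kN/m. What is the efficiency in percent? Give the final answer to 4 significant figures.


Eff = 306.7990 / 1868.8930 * 100
Eff = 16.42 %


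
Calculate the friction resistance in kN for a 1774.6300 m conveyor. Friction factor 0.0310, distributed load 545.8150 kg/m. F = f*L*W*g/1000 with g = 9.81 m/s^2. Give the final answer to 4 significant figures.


F = 0.0310 * 1774.6300 * 545.8150 * 9.81 / 1000
F = 294.6 kN


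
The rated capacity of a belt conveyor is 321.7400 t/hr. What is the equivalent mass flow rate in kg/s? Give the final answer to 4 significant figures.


m_dot = 321.7400 * 1000 / 3600
m_dot = 89.37 kg/s


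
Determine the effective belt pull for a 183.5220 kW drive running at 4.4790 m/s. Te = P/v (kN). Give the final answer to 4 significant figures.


Te = P / v = 183.5220 / 4.4790
Te = 40.97 kN


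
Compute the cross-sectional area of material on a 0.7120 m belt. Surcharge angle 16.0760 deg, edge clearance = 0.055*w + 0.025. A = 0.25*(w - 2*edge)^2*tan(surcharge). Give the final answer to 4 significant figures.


edge = 0.055*0.7120 + 0.025 = 0.06416 m
ew = 0.7120 - 2*0.06416 = 0.58368 m
A = 0.25 * 0.58368^2 * tan(16.0760 deg)
A = 0.02454 m^2


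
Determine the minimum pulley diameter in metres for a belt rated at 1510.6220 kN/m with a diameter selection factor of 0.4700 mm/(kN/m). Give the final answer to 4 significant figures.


D = 1510.6220 * 0.4700 / 1000
D = 0.7100 m


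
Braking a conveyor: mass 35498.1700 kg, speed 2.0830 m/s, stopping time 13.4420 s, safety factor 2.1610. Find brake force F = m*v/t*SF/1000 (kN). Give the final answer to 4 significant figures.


F = 35498.1700 * 2.0830 / 13.4420 * 2.1610 / 1000
F = 11.89 kN


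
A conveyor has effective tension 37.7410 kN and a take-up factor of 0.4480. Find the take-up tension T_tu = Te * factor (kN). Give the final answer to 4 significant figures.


T_tu = 37.7410 * 0.4480
T_tu = 16.91 kN


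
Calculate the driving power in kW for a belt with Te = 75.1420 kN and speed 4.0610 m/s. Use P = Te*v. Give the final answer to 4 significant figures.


P = Te * v = 75.1420 * 4.0610
P = 305.2 kW


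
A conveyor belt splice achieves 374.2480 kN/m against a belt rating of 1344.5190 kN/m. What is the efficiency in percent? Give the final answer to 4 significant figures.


Eff = 374.2480 / 1344.5190 * 100
Eff = 27.84 %


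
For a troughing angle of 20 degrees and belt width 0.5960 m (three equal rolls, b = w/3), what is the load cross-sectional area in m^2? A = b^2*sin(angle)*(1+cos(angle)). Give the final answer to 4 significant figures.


b = 0.5960/3 = 0.198667 m
A = 0.198667^2 * sin(20 deg) * (1 + cos(20 deg))
A = 0.02618 m^2


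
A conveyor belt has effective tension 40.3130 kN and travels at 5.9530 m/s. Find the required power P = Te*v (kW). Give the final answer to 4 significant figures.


P = Te * v = 40.3130 * 5.9530
P = 240.0 kW


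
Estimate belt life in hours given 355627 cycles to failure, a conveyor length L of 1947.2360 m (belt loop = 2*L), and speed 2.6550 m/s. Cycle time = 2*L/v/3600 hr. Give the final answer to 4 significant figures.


cycle_time = 2 * 1947.2360 / 2.6550 / 3600 = 0.407457 hr
life = 355627 * 0.407457 = 144900 hours


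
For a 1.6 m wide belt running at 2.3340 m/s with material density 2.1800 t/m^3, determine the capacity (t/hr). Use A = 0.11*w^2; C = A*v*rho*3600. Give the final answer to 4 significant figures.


A = 0.11 * 1.6^2 = 0.2816 m^2
C = 0.2816 * 2.3340 * 2.1800 * 3600
C = 5158 t/hr


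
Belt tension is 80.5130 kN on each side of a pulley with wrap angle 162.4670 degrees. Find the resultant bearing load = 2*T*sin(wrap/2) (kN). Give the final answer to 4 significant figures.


F = 2 * 80.5130 * sin(162.4670/2 deg)
F = 159.1 kN


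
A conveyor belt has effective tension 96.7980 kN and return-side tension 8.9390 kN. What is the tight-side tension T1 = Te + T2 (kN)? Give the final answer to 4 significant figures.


T1 = Te + T2 = 96.7980 + 8.9390
T1 = 105.7 kN


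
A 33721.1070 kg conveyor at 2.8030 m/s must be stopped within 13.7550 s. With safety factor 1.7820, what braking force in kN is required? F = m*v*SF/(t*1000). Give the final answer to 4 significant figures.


F = 33721.1070 * 2.8030 / 13.7550 * 1.7820 / 1000
F = 12.25 kN


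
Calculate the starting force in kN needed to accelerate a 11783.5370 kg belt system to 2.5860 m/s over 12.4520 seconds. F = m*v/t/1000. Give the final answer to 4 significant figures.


F = 11783.5370 * 2.5860 / 12.4520 / 1000
F = 2.447 kN


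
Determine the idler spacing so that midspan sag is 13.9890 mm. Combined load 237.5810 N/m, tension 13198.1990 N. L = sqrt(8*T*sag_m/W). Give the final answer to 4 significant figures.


sag = 13.9890/1000 = 0.013989 m
L = sqrt(8 * 13198.1990 * 0.013989 / 237.5810)
L = 2.493 m


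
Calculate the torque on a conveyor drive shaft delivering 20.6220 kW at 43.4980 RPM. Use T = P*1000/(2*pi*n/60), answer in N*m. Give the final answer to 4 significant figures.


omega = 2*pi*43.4980/60 = 4.5551 rad/s
T = 20.6220*1000 / 4.5551
T = 4527 N*m


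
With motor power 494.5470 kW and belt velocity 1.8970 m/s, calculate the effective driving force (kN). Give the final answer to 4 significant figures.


Te = P / v = 494.5470 / 1.8970
Te = 260.7 kN


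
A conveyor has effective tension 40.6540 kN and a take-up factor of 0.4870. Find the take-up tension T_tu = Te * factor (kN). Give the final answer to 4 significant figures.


T_tu = 40.6540 * 0.4870
T_tu = 19.80 kN


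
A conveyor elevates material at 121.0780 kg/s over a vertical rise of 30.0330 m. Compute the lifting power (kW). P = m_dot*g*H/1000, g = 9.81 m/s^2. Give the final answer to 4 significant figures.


P = 121.0780 * 9.81 * 30.0330 / 1000
P = 35.67 kW


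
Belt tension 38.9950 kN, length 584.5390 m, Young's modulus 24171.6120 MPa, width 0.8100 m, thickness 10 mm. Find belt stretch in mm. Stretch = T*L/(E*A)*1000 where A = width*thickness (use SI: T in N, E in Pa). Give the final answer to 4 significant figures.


A = 0.8100 * 0.01 = 0.00810 m^2
Stretch = 38.9950*1000 * 584.5390 / (24171.6120e6 * 0.00810) * 1000
Stretch = 116.4 mm


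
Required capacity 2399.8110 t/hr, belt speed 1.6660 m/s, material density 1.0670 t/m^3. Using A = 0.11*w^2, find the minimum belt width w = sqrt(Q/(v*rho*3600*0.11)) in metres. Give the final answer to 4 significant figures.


A_req = 2399.8110 / (1.6660 * 1.0670 * 3600) = 0.375003 m^2
w = sqrt(0.375003 / 0.11)
w = 1.846 m


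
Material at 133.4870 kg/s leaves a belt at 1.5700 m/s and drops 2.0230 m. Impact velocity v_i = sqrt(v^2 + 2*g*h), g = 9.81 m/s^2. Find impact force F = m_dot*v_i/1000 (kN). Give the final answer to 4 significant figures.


v_i = sqrt(1.5700^2 + 2*9.81*2.0230) = 6.49278 m/s
F = 133.4870 * 6.49278 / 1000
F = 0.8667 kN


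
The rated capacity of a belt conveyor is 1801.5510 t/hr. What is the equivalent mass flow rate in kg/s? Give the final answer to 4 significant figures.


m_dot = 1801.5510 * 1000 / 3600
m_dot = 500.4 kg/s


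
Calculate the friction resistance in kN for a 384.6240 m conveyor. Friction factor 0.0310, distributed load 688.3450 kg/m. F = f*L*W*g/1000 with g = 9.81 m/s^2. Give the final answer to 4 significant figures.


F = 0.0310 * 384.6240 * 688.3450 * 9.81 / 1000
F = 80.51 kN


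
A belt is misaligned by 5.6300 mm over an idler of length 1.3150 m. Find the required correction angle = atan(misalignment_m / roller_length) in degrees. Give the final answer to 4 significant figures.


misalign_m = 5.6300 / 1000 = 0.005630 m
angle = atan(0.005630 / 1.3150)
angle = 0.2453 deg


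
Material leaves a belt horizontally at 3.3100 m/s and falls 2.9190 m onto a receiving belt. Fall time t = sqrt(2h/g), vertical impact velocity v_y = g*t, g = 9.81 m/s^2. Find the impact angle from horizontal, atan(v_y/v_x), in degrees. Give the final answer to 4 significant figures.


t = sqrt(2*2.9190/9.81) = 0.771432 s
v_y = 9.81 * 0.771432 = 7.56775 m/s
angle = atan(7.56775 / 3.3100) = 66.38 deg


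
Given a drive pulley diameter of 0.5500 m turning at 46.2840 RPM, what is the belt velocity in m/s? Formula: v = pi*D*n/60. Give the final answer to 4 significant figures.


v = pi * 0.5500 * 46.2840 / 60
v = 1.333 m/s


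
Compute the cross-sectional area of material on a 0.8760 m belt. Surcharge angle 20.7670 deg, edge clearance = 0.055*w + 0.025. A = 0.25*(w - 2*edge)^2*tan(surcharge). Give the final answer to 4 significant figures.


edge = 0.055*0.8760 + 0.025 = 0.07318 m
ew = 0.8760 - 2*0.07318 = 0.72964 m
A = 0.25 * 0.72964^2 * tan(20.7670 deg)
A = 0.05047 m^2


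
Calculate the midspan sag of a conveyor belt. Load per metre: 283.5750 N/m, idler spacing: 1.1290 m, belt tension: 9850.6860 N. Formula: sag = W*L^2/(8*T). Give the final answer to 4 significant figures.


sag = 283.5750 * 1.1290^2 / (8 * 9850.6860)
sag = 0.004587 m


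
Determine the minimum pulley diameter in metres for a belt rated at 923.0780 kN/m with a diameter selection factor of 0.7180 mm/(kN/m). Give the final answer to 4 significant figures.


D = 923.0780 * 0.7180 / 1000
D = 0.6628 m


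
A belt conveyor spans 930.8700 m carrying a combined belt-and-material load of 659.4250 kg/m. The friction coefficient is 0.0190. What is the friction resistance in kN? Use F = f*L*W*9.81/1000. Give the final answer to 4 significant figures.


F = 0.0190 * 930.8700 * 659.4250 * 9.81 / 1000
F = 114.4 kN


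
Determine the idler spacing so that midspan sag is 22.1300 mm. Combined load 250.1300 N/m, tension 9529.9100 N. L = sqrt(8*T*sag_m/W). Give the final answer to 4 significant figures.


sag = 22.1300/1000 = 0.022130 m
L = sqrt(8 * 9529.9100 * 0.022130 / 250.1300)
L = 2.597 m


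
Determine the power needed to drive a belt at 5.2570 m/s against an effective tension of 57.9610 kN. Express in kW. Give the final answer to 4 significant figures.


P = Te * v = 57.9610 * 5.2570
P = 304.7 kW


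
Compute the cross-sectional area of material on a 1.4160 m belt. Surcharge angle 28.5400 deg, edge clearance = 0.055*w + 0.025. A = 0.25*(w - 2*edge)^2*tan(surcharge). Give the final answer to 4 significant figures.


edge = 0.055*1.4160 + 0.025 = 0.10288 m
ew = 1.4160 - 2*0.10288 = 1.21024 m
A = 0.25 * 1.21024^2 * tan(28.5400 deg)
A = 0.1991 m^2


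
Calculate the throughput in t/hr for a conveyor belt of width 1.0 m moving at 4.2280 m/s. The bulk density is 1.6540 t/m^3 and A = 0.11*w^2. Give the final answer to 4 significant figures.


A = 0.11 * 1.0^2 = 0.11 m^2
C = 0.11 * 4.2280 * 1.6540 * 3600
C = 2769 t/hr


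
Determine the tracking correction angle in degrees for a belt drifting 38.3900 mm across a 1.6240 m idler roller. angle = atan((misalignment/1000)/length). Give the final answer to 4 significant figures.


misalign_m = 38.3900 / 1000 = 0.038390 m
angle = atan(0.038390 / 1.6240)
angle = 1.354 deg


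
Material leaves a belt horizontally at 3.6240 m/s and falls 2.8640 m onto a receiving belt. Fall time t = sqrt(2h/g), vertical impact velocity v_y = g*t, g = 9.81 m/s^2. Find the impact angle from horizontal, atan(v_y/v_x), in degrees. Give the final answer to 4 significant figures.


t = sqrt(2*2.8640/9.81) = 0.76413 s
v_y = 9.81 * 0.76413 = 7.49612 m/s
angle = atan(7.49612 / 3.6240) = 64.20 deg


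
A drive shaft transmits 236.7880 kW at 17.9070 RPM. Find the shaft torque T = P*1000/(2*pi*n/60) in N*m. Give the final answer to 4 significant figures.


omega = 2*pi*17.9070/60 = 1.87522 rad/s
T = 236.7880*1000 / 1.87522
T = 126300 N*m


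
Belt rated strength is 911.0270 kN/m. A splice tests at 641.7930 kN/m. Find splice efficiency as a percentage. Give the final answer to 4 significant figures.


Eff = 641.7930 / 911.0270 * 100
Eff = 70.45 %


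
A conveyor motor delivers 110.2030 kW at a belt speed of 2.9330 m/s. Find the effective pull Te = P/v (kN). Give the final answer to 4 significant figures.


Te = P / v = 110.2030 / 2.9330
Te = 37.57 kN


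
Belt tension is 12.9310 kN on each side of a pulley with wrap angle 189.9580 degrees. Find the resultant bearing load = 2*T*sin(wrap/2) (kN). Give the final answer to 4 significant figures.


F = 2 * 12.9310 * sin(189.9580/2 deg)
F = 25.76 kN


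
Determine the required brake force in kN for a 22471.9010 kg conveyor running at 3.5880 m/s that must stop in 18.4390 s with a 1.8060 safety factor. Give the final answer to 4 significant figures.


F = 22471.9010 * 3.5880 / 18.4390 * 1.8060 / 1000
F = 7.897 kN


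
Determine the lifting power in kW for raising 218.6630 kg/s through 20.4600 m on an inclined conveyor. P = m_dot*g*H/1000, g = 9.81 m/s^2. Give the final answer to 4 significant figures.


P = 218.6630 * 9.81 * 20.4600 / 1000
P = 43.89 kW


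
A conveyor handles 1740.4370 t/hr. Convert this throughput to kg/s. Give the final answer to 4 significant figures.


m_dot = 1740.4370 * 1000 / 3600
m_dot = 483.5 kg/s


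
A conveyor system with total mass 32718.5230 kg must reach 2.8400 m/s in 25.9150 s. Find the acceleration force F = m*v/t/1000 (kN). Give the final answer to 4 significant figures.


F = 32718.5230 * 2.8400 / 25.9150 / 1000
F = 3.586 kN


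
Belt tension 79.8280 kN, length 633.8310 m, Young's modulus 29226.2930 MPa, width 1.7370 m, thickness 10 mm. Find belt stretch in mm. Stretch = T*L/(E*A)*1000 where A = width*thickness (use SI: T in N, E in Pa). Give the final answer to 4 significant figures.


A = 1.7370 * 0.01 = 0.01737 m^2
Stretch = 79.8280*1000 * 633.8310 / (29226.2930e6 * 0.01737) * 1000
Stretch = 99.67 mm


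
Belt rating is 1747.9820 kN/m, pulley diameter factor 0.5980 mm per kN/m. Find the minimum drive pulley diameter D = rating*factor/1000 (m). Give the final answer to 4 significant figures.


D = 1747.9820 * 0.5980 / 1000
D = 1.045 m


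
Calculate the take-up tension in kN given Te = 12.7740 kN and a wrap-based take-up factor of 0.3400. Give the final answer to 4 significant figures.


T_tu = 12.7740 * 0.3400
T_tu = 4.343 kN


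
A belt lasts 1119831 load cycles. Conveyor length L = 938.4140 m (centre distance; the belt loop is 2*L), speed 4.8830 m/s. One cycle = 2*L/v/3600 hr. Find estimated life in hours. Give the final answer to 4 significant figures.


cycle_time = 2 * 938.4140 / 4.8830 / 3600 = 0.106767 hr
life = 1119831 * 0.106767 = 119600 hours


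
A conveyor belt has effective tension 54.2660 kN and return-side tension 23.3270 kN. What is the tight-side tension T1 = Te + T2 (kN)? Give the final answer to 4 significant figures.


T1 = Te + T2 = 54.2660 + 23.3270
T1 = 77.59 kN


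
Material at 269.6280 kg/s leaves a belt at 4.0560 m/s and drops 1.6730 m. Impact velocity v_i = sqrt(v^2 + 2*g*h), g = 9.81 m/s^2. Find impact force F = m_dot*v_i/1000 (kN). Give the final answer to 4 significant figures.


v_i = sqrt(4.0560^2 + 2*9.81*1.6730) = 7.01964 m/s
F = 269.6280 * 7.01964 / 1000
F = 1.893 kN


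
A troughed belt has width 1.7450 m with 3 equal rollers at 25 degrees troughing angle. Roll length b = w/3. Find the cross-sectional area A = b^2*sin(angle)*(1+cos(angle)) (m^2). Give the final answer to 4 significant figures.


b = 1.7450/3 = 0.581667 m
A = 0.581667^2 * sin(25 deg) * (1 + cos(25 deg))
A = 0.2726 m^2


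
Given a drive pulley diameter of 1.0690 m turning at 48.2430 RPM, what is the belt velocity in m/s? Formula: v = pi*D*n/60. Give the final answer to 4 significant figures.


v = pi * 1.0690 * 48.2430 / 60
v = 2.700 m/s


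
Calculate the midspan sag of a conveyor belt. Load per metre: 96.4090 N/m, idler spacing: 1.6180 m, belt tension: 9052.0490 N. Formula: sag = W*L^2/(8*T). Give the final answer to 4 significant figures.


sag = 96.4090 * 1.6180^2 / (8 * 9052.0490)
sag = 0.003485 m


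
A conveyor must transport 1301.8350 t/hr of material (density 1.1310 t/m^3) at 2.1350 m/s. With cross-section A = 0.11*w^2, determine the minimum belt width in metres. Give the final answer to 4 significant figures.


A_req = 1301.8350 / (2.1350 * 1.1310 * 3600) = 0.149759 m^2
w = sqrt(0.149759 / 0.11)
w = 1.167 m


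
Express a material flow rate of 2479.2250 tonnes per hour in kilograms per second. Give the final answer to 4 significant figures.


m_dot = 2479.2250 * 1000 / 3600
m_dot = 688.7 kg/s


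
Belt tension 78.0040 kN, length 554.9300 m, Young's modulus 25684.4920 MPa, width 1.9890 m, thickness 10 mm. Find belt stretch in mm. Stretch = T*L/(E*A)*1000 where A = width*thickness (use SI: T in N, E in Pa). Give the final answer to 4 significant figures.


A = 1.9890 * 0.01 = 0.01989 m^2
Stretch = 78.0040*1000 * 554.9300 / (25684.4920e6 * 0.01989) * 1000
Stretch = 84.73 mm


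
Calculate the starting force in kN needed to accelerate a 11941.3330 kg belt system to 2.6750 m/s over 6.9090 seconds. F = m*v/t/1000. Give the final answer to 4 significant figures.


F = 11941.3330 * 2.6750 / 6.9090 / 1000
F = 4.623 kN


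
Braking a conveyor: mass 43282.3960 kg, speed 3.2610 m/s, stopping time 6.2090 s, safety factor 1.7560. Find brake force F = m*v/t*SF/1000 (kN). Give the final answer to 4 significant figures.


F = 43282.3960 * 3.2610 / 6.2090 * 1.7560 / 1000
F = 39.92 kN


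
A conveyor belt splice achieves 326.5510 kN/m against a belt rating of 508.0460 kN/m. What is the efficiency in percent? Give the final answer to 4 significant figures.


Eff = 326.5510 / 508.0460 * 100
Eff = 64.28 %


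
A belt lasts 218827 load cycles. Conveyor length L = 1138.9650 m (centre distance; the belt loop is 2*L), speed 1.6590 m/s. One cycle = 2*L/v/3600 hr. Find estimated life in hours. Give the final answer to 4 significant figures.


cycle_time = 2 * 1138.9650 / 1.6590 / 3600 = 0.381409 hr
life = 218827 * 0.381409 = 83460 hours
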